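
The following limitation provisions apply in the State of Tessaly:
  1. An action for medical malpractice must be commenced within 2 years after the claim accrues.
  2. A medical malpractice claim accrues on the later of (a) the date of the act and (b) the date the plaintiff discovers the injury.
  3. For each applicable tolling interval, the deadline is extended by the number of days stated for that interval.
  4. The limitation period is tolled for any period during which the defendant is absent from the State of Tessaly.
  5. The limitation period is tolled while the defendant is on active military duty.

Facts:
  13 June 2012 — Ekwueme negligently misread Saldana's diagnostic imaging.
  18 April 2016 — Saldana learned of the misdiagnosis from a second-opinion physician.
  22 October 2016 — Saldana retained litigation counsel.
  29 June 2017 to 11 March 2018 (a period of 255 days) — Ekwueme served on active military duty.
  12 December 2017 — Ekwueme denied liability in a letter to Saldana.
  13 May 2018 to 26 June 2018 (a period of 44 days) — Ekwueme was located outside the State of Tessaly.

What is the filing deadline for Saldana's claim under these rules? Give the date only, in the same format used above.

11 February 2019

Taking the later of the act (13 June 2012) and discovery (18 April 2016), the claim accrued on 18 April 2016.
2 years from 18 April 2016 is 18 April 2018.
Because the defendant's active military service ran from 29 June 2017 to 11 March 2018, the deadline is extended by 255 days to 29 December 2018.
The defendant's absence from the jurisdiction from 13 May 2018 to 26 June 2018 tolled the period for 44 days, extending the deadline to 11 February 2019.
Nothing else in the chronology tolls or restarts the period.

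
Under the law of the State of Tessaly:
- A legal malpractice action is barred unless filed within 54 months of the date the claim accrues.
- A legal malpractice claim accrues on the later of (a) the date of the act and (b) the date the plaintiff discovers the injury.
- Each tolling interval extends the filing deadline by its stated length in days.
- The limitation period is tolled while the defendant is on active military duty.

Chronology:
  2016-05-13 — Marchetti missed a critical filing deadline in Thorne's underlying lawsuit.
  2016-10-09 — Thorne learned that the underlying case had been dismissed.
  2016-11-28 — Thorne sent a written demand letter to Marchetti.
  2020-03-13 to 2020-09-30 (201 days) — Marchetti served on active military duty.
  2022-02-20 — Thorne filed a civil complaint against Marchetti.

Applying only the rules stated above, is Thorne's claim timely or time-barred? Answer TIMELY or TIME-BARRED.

Taking the later of the act (2016-05-13) and discovery (2016-10-09), the claim accrued on 2016-10-09.
Adding the 54 months base period to 2016-10-09 gives a deadline of 2021-04-09, before any tolling.
The defendant's active military service from 2020-03-13 to 2020-09-30 tolled the period for 201 days, extending the deadline to 2021-10-27.
The other events in the timeline have no effect on the limitation period under the stated rules.
The 2022-02-20 filing falls after the 2021-10-27 deadline; the claim is time-barred.

TIME-BARRED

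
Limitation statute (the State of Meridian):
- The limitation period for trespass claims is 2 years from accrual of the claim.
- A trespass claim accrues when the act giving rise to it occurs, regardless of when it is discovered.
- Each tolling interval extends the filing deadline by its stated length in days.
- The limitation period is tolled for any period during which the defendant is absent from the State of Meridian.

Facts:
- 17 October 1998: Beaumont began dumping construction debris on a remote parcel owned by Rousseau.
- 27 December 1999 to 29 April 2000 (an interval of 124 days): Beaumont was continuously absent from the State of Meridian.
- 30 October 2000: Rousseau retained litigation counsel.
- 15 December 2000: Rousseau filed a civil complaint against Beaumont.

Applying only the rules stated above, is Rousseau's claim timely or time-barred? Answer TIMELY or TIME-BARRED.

TIMELY

The claim accrued on 17 October 1998, when the wrongful act occurred.
The untolled deadline — 2 years after 17 October 1998 — is 17 October 2000.
The defendant's absence from the jurisdiction from 27 December 1999 to 29 April 2000 tolled the period for 124 days, extending the deadline to 18 February 2001.
The other events in the timeline have no effect on the limitation period under the stated rules.
The 15 December 2000 filing precedes the 18 February 2001 deadline; the claim is timely.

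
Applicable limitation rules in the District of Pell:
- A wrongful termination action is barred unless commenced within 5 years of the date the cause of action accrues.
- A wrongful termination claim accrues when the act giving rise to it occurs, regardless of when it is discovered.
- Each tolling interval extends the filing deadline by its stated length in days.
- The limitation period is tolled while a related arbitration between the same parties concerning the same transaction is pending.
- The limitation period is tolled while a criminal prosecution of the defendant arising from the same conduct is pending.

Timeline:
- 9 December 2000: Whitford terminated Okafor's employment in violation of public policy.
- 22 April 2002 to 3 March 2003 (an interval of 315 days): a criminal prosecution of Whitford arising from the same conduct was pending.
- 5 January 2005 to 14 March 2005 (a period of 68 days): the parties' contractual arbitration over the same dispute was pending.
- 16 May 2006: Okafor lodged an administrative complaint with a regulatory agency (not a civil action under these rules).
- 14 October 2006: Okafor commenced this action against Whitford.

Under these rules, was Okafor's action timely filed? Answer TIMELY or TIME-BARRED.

The limitation period began to run on 9 December 2000.
The untolled deadline — 5 years after 9 December 2000 — is 9 December 2005.
The period was tolled for 315 days by the pending criminal prosecution (22 April 2002 to 3 March 2003), pushing the deadline to 20 October 2006.
The pending related arbitration from 5 January 2005 to 14 March 2005 tolled the period for 68 days, extending the deadline to 27 December 2006.
Nothing else in the chronology tolls or restarts the period.
Filing on 14 October 2006 beat the 27 December 2006 deadline — the action is timely.

TIMELY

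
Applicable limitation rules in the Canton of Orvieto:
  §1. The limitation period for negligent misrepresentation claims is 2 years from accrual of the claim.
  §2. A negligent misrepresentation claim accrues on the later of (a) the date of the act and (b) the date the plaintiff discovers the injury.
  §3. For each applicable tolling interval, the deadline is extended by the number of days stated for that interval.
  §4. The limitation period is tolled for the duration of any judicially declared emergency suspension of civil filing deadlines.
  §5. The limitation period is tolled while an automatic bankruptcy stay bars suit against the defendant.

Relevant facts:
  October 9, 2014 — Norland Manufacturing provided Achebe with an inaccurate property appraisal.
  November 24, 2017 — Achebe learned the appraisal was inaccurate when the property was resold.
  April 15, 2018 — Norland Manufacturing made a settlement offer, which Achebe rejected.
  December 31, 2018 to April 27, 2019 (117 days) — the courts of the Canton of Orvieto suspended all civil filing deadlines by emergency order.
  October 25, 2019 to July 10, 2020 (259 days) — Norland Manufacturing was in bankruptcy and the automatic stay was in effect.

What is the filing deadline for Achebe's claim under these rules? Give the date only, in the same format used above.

December 4, 2020

The claim accrued on November 24, 2017 — the later of the October 9, 2014 act and the November 24, 2017 discovery.
The untolled deadline — 2 years after November 24, 2017 — is November 24, 2019.
Because the emergency suspension of filing deadlines ran from December 31, 2018 to April 27, 2019, the deadline is extended by 117 days to March 20, 2020.
Because the automatic bankruptcy stay ran from October 25, 2019 to July 10, 2020, the deadline is extended by 259 days to December 4, 2020.
The other events in the timeline have no effect on the limitation period under the stated rules.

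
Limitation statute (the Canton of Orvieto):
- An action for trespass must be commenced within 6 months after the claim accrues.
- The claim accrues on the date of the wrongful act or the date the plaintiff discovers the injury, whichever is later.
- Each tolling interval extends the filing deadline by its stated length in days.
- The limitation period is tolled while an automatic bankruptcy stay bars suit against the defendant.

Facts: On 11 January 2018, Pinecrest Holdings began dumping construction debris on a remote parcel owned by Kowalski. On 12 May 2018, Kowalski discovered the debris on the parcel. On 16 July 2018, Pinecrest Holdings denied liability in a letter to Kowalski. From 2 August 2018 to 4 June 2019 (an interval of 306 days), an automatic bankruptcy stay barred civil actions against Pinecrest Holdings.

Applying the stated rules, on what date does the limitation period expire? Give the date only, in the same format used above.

14 September 2019

Because discovery on 12 May 2018 post-dates the 11 January 2018 act, accrual under the later-of rule falls on 12 May 2018.
Adding the 6 months base period to 12 May 2018 gives a deadline of 12 November 2018, before any tolling.
The automatic bankruptcy stay from 2 August 2018 to 4 June 2019 tolled the period for 306 days, extending the deadline to 14 September 2019.
The other events in the timeline have no effect on the limitation period under the stated rules.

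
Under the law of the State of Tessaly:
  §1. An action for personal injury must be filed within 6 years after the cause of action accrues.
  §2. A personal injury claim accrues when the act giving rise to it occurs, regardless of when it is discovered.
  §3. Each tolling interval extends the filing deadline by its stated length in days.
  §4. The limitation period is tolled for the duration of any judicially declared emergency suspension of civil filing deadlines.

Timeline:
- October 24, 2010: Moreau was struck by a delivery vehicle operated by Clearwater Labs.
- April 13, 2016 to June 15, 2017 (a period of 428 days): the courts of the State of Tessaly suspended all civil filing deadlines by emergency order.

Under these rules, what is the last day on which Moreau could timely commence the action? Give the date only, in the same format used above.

December 26, 2017

The claim accrued on October 24, 2010, when the wrongful act occurred.
The untolled deadline — 6 years after October 24, 2010 — is October 24, 2016.
Because the emergency suspension of filing deadlines ran from April 13, 2016 to June 15, 2017, the deadline is extended by 428 days to December 26, 2017.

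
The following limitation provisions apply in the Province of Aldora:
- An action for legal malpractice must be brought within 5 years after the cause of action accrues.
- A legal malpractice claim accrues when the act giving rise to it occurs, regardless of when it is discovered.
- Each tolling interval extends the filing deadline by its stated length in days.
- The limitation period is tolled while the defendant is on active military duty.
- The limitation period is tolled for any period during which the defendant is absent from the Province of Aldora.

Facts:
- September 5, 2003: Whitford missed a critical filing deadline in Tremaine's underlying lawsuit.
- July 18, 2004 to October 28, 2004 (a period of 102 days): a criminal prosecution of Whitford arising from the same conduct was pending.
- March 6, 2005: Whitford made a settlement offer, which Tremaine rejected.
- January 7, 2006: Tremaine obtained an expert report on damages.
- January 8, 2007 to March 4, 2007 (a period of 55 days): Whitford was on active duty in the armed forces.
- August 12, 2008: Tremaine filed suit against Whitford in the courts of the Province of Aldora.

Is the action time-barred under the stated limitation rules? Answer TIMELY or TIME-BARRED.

The limitation period began to run on September 5, 2003.
5 years from September 5, 2003 is September 5, 2008.
The period was tolled for 55 days by the defendant's active military service (January 8, 2007 to March 4, 2007), pushing the deadline to October 30, 2008.
No stated provision tolls the period for a criminal prosecution, so the interval from July 18, 2004 to October 28, 2004 has no effect on the deadline.
Nothing else in the chronology tolls or restarts the period.
The August 12, 2008 filing precedes the October 30, 2008 deadline; the claim is timely.

TIMELY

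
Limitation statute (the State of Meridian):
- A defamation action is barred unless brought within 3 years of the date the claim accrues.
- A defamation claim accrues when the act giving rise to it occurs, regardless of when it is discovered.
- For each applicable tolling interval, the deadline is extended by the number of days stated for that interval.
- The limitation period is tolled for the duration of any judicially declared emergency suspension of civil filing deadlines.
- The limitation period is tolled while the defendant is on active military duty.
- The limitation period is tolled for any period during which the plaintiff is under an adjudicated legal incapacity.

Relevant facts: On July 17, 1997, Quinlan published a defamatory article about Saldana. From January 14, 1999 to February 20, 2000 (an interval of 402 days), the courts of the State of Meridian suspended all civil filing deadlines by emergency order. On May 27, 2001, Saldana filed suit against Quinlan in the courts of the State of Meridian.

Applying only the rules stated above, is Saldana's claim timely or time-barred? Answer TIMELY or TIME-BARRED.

TIMELY

The claim accrued on July 17, 1997, when the wrongful act occurred.
3 years from July 17, 1997 is July 17, 2000.
The period was tolled for 402 days by the emergency suspension of filing deadlines (January 14, 1999 to February 20, 2000), pushing the deadline to August 23, 2001.
Saldana filed on May 27, 2001, before the August 23, 2001 deadline, so the action is timely.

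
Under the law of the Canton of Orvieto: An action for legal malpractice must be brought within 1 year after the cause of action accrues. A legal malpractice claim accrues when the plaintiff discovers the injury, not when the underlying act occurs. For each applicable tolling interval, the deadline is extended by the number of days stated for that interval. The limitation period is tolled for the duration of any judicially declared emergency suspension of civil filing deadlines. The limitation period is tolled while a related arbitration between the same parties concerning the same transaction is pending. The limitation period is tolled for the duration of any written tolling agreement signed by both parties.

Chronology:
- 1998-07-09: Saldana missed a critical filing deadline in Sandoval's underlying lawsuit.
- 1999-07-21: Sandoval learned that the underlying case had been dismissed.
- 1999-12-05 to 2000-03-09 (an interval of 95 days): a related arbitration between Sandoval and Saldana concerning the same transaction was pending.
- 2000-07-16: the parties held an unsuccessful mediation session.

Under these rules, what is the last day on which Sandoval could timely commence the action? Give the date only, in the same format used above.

The claim did not accrue until Sandoval discovered the injury on 1999-07-21; the 1998-07-09 act date does not start the clock under the stated rule.
The untolled deadline — 1 year after 1999-07-21 — is 2000-07-21.
The pending related arbitration from 1999-12-05 to 2000-03-09 tolled the period for 95 days, extending the deadline to 2000-10-24.
The other events in the timeline have no effect on the limitation period under the stated rules.

2000-10-24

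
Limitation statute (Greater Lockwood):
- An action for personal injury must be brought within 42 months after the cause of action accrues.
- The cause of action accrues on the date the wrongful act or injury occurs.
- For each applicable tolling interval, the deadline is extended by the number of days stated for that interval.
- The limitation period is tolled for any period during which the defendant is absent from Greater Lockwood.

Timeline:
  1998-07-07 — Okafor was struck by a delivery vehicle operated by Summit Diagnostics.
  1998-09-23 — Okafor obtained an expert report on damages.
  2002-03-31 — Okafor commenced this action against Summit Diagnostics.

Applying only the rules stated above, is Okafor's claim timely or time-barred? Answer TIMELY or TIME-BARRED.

The limitation period began to run on 1998-07-07.
Adding the 42 months base period to 1998-07-07 gives a deadline of 2002-01-07, before any tolling.
Nothing else in the chronology tolls or restarts the period.
The 2002-03-31 filing falls after the 2002-01-07 deadline; the claim is time-barred.

TIME-BARRED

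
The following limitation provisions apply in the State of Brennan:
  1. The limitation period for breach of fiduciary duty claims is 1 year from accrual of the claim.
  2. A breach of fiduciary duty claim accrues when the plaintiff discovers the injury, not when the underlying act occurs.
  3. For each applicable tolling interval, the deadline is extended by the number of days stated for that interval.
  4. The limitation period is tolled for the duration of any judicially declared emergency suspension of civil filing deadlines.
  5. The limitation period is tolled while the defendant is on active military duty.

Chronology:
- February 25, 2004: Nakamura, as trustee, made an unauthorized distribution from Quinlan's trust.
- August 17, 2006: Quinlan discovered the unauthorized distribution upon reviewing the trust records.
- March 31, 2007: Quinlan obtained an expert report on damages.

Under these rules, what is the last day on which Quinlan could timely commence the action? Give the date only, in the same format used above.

August 17, 2007

Accrual is tied to discovery, so the period began on August 17, 2006 rather than on February 25, 2004 when the act occurred.
1 year from August 17, 2006 is August 17, 2007.
None of the other events listed affects the running of the period under the stated rules.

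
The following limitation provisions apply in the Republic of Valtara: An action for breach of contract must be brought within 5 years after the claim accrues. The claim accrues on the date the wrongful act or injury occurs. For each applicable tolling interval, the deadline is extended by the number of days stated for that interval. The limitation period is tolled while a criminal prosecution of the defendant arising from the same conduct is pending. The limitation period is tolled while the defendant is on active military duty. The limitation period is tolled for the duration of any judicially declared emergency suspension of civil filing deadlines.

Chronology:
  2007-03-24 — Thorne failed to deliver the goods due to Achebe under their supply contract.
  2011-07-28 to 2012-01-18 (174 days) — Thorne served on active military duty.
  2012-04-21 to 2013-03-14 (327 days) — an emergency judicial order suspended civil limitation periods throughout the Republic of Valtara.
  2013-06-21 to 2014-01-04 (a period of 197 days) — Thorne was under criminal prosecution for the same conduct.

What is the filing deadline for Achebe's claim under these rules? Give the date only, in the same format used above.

2014-02-20

The claim accrued on 2007-03-24, the date of the act.
The untolled deadline — 5 years after 2007-03-24 — is 2012-03-24.
The period was tolled for 174 days by the defendant's active military service (2011-07-28 to 2012-01-18), pushing the deadline to 2012-09-14.
The period was tolled for 327 days by the emergency suspension of filing deadlines (2012-04-21 to 2013-03-14), pushing the deadline to 2013-08-07.
The period was tolled for 197 days by the pending criminal prosecution (2013-06-21 to 2014-01-04), pushing the deadline to 2014-02-20.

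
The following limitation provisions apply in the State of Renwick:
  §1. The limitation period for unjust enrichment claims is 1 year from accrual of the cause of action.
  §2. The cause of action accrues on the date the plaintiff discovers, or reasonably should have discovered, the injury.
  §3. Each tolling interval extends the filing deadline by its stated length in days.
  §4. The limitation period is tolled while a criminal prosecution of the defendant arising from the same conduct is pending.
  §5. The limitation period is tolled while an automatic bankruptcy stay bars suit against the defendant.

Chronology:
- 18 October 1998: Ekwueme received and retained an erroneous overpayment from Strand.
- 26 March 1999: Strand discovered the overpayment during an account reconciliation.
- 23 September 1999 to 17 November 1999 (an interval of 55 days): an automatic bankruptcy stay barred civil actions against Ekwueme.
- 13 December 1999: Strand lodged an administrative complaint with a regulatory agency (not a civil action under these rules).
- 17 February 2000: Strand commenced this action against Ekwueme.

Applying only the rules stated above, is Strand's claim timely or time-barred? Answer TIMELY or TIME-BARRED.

Under the discovery rule, the claim accrued on 26 March 1999, when Strand discovered the injury — not on the 18 October 1998 date of the underlying act.
Adding the 1 year base period to 26 March 1999 gives a deadline of 26 March 2000, before any tolling.
The automatic bankruptcy stay from 23 September 1999 to 17 November 1999 tolled the period for 55 days, extending the deadline to 20 May 2000.
The other events in the timeline have no effect on the limitation period under the stated rules.
Strand filed on 17 February 2000, before the 20 May 2000 deadline, so the action is timely.

TIMELY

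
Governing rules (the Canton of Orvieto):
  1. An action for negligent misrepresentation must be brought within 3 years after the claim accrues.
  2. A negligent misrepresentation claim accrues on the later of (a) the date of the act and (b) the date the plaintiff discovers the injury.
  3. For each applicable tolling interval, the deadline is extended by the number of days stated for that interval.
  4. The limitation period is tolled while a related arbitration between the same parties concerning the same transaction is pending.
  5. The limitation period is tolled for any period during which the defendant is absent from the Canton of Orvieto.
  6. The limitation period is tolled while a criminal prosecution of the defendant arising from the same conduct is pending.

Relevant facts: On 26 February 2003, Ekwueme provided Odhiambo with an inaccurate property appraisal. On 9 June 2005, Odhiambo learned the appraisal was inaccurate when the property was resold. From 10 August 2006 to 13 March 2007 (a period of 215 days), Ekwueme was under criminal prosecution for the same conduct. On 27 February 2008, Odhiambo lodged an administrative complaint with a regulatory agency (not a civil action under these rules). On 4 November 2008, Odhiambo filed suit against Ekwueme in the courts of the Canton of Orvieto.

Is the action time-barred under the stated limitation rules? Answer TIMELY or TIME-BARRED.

TIMELY

Because discovery on 9 June 2005 post-dates the 26 February 2003 act, accrual under the later-of rule falls on 9 June 2005.
Adding the 3 years base period to 9 June 2005 gives a deadline of 9 June 2008, before any tolling.
Because the pending criminal prosecution ran from 10 August 2006 to 13 March 2007, the deadline is extended by 215 days to 10 January 2009.
The other events in the timeline have no effect on the limitation period under the stated rules.
The 4 November 2008 filing precedes the 10 January 2009 deadline; the claim is timely.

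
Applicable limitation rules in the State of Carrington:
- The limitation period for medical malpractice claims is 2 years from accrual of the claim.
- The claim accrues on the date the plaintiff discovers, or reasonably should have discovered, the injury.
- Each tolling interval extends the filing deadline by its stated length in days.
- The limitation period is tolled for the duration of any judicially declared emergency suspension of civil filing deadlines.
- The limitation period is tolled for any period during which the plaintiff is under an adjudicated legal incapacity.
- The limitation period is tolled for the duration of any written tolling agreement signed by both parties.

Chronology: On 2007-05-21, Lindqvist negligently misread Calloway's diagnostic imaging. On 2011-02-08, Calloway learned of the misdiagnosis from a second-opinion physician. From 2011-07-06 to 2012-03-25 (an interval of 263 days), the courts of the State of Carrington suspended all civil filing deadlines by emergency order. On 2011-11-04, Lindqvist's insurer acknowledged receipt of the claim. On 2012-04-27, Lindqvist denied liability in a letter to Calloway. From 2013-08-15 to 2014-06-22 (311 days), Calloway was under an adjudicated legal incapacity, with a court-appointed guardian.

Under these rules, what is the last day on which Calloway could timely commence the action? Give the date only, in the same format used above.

Under the discovery rule, the claim accrued on 2011-02-08, when Calloway discovered the injury — not on the 2007-05-21 date of the underlying act.
Adding the 2 years base period to 2011-02-08 gives a deadline of 2013-02-08, before any tolling.
Because the emergency suspension of filing deadlines ran from 2011-07-06 to 2012-03-25, the deadline is extended by 263 days to 2013-10-29.
Because the plaintiff's legal incapacity ran from 2013-08-15 to 2014-06-22, the deadline is extended by 311 days to 2014-09-05.
None of the other events listed affects the running of the period under the stated rules.

2014-09-05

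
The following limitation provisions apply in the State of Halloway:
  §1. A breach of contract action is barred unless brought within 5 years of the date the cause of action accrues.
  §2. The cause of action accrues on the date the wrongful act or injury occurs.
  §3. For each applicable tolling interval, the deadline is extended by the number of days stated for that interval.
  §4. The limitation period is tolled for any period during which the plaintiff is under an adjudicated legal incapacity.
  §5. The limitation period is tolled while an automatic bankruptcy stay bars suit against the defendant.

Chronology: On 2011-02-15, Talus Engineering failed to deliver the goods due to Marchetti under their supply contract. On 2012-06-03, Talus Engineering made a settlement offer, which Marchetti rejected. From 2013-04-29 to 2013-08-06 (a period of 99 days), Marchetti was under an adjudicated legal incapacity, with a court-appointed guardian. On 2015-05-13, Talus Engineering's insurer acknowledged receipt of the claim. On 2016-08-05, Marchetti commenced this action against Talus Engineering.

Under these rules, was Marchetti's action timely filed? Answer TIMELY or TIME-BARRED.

The cause of action accrued on 2011-02-15, the date of the act.
Adding the 5 years base period to 2011-02-15 gives a deadline of 2016-02-15, before any tolling.
The period was tolled for 99 days by the plaintiff's legal incapacity (2013-04-29 to 2013-08-06), pushing the deadline to 2016-05-24.
None of the other events listed affects the running of the period under the stated rules.
The 2016-08-05 filing falls after the 2016-05-24 deadline; the claim is time-barred.

TIME-BARRED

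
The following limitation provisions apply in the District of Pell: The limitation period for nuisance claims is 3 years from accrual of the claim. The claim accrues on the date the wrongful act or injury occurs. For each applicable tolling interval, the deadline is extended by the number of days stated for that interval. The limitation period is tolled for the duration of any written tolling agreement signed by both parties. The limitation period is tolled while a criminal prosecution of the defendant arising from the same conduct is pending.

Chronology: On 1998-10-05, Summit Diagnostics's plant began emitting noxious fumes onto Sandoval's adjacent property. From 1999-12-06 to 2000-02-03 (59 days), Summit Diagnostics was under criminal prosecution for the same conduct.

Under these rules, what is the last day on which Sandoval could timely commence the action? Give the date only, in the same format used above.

2001-12-03

The claim accrued on 1998-10-05, when the wrongful act occurred.
The untolled deadline — 3 years after 1998-10-05 — is 2001-10-05.
Because the pending criminal prosecution ran from 1999-12-06 to 2000-02-03, the deadline is extended by 59 days to 2001-12-03.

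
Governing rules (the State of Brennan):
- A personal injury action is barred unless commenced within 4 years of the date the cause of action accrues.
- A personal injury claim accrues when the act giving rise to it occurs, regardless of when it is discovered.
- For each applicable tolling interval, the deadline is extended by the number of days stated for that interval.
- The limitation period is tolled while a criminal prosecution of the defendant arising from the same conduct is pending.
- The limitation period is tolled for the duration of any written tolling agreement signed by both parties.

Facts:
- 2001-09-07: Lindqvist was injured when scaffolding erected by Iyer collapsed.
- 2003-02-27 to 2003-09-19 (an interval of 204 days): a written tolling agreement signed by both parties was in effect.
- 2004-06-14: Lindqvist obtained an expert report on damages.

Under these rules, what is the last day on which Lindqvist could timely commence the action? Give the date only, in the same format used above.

2006-03-30

The claim accrued on 2001-09-07, when the wrongful act occurred.
Adding the 4 years base period to 2001-09-07 gives a deadline of 2005-09-07, before any tolling.
Because the written tolling agreement ran from 2003-02-27 to 2003-09-19, the deadline is extended by 204 days to 2006-03-30.
None of the other events listed affects the running of the period under the stated rules.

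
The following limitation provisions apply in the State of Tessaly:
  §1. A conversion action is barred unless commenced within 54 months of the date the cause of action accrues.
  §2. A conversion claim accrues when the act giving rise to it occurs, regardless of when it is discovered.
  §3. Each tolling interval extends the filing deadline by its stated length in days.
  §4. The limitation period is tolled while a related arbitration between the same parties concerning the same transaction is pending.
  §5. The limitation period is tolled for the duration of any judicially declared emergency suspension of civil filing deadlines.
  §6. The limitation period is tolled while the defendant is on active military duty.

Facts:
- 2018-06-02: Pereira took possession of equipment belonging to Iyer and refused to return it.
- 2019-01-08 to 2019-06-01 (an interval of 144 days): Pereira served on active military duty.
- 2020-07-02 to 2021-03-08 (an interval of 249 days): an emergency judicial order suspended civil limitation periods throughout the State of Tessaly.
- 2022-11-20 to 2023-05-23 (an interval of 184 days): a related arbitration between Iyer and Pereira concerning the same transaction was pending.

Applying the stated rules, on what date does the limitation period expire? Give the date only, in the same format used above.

2024-07-01

The limitation period began to run on 2018-06-02.
54 months from 2018-06-02 is 2022-12-02.
The defendant's active military service from 2019-01-08 to 2019-06-01 tolled the period for 144 days, extending the deadline to 2023-04-25.
The emergency suspension of filing deadlines from 2020-07-02 to 2021-03-08 tolled the period for 249 days, extending the deadline to 2023-12-30.
Because the pending related arbitration ran from 2022-11-20 to 2023-05-23, the deadline is extended by 184 days to 2024-07-01.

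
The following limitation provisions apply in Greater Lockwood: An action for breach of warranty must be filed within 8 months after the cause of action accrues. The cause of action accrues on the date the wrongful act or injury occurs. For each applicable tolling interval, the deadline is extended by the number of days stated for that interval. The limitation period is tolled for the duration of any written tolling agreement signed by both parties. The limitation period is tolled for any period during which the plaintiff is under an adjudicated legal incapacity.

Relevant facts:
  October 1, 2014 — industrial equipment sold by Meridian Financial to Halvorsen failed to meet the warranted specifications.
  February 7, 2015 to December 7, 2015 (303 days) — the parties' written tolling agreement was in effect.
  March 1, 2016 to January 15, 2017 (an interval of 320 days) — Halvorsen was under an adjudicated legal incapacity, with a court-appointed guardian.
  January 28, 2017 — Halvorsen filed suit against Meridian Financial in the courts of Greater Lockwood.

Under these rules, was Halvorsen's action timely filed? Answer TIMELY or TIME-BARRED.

TIMELY

The cause of action accrued on October 1, 2014, the date of the act.
Adding the 8 months base period to October 1, 2014 gives a deadline of June 1, 2015, before any tolling.
The period was tolled for 303 days by the written tolling agreement (February 7, 2015 to December 7, 2015), pushing the deadline to March 30, 2016.
The plaintiff's legal incapacity from March 1, 2016 to January 15, 2017 tolled the period for 320 days, extending the deadline to February 13, 2017.
Filing on January 28, 2017 beat the February 13, 2017 deadline — the action is timely.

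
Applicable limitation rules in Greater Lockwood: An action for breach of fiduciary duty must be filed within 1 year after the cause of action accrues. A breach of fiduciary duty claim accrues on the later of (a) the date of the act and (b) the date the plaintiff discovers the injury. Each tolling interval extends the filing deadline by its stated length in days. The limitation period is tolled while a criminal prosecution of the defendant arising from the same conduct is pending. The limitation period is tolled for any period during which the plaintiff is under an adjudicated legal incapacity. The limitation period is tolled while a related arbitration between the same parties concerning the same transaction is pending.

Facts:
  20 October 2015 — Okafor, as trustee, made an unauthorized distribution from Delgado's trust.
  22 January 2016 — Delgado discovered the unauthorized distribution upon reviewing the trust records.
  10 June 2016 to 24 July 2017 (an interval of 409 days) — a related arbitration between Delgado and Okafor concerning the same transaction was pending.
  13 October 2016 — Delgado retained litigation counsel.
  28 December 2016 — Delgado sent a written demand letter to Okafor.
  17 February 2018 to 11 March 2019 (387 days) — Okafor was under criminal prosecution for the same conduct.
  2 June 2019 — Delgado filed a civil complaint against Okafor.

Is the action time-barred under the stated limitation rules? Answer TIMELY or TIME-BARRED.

TIME-BARRED

Taking the later of the act (20 October 2015) and discovery (22 January 2016), the claim accrued on 22 January 2016.
The untolled deadline — 1 year after 22 January 2016 — is 22 January 2017.
Because the pending related arbitration ran from 10 June 2016 to 24 July 2017, the deadline is extended by 409 days to 7 March 2018.
The pending criminal prosecution from 17 February 2018 to 11 March 2019 tolled the period for 387 days, extending the deadline to 29 March 2019.
None of the other events listed affects the running of the period under the stated rules.
Filing on 2 June 2019 missed the 29 March 2019 deadline — the action is time-barred.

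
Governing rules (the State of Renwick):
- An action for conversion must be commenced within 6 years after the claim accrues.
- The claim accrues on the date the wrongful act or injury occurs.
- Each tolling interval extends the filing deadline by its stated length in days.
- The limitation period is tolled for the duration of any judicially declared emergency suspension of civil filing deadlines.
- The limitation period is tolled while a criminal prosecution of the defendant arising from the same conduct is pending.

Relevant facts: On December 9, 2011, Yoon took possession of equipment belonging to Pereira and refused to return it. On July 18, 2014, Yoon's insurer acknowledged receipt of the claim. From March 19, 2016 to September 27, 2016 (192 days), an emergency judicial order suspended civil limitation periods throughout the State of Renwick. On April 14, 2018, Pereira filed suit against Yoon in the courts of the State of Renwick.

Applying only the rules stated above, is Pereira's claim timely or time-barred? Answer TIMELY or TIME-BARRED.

The claim accrued on December 9, 2011, the date of the act.
Adding the 6 years base period to December 9, 2011 gives a deadline of December 9, 2017, before any tolling.
Because the emergency suspension of filing deadlines ran from March 19, 2016 to September 27, 2016, the deadline is extended by 192 days to June 19, 2018.
None of the other events listed affects the running of the period under the stated rules.
Pereira filed on April 14, 2018, before the June 19, 2018 deadline, so the action is timely.

TIMELY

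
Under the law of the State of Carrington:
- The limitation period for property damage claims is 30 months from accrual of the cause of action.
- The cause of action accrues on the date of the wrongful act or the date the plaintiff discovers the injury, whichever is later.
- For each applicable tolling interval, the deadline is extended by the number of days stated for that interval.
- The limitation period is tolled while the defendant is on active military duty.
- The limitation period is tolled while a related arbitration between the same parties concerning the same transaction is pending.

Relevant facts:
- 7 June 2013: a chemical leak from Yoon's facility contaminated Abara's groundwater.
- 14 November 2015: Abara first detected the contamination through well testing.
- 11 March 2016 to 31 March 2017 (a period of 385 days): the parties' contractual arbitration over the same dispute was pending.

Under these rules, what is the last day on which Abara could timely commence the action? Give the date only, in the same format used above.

The claim accrued on 14 November 2015 — the later of the 7 June 2013 act and the 14 November 2015 discovery.
Adding the 30 months base period to 14 November 2015 gives a deadline of 14 May 2018, before any tolling.
The pending related arbitration from 11 March 2016 to 31 March 2017 tolled the period for 385 days, extending the deadline to 3 June 2019.

3 June 2019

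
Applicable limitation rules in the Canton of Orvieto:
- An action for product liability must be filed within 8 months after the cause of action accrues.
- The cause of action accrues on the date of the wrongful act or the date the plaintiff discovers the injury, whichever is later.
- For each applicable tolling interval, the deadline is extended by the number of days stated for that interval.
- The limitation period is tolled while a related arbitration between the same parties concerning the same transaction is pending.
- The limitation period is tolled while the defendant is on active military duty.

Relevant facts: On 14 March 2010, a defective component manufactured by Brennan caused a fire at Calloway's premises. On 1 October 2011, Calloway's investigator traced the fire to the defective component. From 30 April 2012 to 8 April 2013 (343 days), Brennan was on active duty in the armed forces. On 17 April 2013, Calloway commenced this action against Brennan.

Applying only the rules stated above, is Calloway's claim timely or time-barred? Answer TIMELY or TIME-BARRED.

TIMELY

Because discovery on 1 October 2011 post-dates the 14 March 2010 act, accrual under the later-of rule falls on 1 October 2011.
The untolled deadline — 8 months after 1 October 2011 — is 1 June 2012.
The defendant's active military service from 30 April 2012 to 8 April 2013 tolled the period for 343 days, extending the deadline to 10 May 2013.
Calloway filed on 17 April 2013, before the 10 May 2013 deadline, so the action is timely.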